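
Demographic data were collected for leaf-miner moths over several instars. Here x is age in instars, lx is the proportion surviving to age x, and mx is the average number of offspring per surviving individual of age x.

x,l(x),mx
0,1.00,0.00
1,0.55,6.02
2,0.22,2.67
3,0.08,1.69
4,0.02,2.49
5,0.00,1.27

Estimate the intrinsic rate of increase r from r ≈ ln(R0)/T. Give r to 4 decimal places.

1.1286

R0 = Σ lx·mx = 0 + 3.311 + 0.5874 + 0.1352 + 0.0498 + 0 = 4.0834
Σ x·lx·mx = 5.0906; T = 5.0906/4.0834 = 1.24666…
r ≈ ln(R0)/T = ln(4.0834)/1.24666… = 1.128562… → 1.1286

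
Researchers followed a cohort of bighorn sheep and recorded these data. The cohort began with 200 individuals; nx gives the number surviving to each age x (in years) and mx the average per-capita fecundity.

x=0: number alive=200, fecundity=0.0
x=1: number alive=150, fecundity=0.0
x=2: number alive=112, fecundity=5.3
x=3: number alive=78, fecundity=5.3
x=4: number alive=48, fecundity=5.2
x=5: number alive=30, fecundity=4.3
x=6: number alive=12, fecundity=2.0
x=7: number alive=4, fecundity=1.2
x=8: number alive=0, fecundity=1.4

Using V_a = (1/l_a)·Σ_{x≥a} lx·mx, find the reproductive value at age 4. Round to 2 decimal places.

lx = nx/n0 = nx/200: 1, 0.75, 0.56, 0.39, 0.24, 0.15, 0.06, 0.02, 0
lx·mx for x ≥ 4: 1.248, 0.645, 0.12, 0.024, 0 → sum = 2.037
V_4 = 2.037 / l_4 = 2.037 / 0.24 = 8.4875 → 8.49

8.49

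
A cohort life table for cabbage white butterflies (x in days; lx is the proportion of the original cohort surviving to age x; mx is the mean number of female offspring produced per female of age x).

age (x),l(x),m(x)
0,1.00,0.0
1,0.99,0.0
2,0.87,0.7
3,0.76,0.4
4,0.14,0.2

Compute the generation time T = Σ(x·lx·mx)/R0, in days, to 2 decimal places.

lx·mx: 0, 0, 0.609, 0.304, 0.028 → R0 = 0.941
x·lx·mx: 0, 0, 1.218, 0.912, 0.112 → Σ = 2.242
T = 2.242 / 0.941 = 2.382572… → 2.38

2.38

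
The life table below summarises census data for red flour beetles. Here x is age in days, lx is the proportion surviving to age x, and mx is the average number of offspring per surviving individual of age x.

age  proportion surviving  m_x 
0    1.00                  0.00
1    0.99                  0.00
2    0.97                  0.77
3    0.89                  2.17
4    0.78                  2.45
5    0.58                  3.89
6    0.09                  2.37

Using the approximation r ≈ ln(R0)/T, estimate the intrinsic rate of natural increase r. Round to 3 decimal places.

R0 = Σ lx·mx = 0 + 0 + 0.7469 + 1.9313 + 1.911 + 2.2562 + 0.2133 = 7.0587
Σ x·lx·mx = 27.4925; T = 27.4925/7.0587 = 3.89484…
r ≈ ln(R0)/T = ln(7.0587)/3.89484… = 0.50176… → 0.502

0.502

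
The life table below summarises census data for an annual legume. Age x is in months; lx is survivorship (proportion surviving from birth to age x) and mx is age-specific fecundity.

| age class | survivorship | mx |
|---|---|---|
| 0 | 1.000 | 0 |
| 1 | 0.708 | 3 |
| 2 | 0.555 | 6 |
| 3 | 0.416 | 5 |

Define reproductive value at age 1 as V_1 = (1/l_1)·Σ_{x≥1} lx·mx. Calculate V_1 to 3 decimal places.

lx·mx for x ≥ 1: 2.124, 3.33, 2.08 → sum = 7.534
V_1 = 7.534 / l_1 = 7.534 / 0.708 = 10.641243… → 10.641

10.641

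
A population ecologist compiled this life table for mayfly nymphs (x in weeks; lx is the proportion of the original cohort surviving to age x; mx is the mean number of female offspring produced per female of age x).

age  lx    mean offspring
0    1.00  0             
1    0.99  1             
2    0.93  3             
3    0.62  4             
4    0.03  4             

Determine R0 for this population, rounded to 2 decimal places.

6.38

lx·mx by age: 0, 0.99, 2.79, 2.48, 0.12
R0 = Σ lx·mx = 6.38 → 6.38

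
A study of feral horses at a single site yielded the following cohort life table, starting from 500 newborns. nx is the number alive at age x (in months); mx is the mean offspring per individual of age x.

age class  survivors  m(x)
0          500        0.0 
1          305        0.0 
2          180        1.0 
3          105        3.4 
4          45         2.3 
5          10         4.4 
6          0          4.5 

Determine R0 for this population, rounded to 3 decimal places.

1.369

lx = nx/n0 = nx/500: 1, 0.61, 0.36, 0.21, 0.09, 0.02, 0
lx·mx by age: 0, 0, 0.36, 0.714, 0.207, 0.088, 0
R0 = Σ lx·mx = 1.369 → 1.369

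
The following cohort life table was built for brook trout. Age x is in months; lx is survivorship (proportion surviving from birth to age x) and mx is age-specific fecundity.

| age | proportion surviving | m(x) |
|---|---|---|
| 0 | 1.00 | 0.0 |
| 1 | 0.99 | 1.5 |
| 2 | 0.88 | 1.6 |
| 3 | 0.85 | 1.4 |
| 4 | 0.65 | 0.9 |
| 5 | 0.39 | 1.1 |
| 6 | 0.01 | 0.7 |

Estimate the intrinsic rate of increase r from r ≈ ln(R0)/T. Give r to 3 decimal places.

R0 = Σ lx·mx = 0 + 1.485 + 1.408 + 1.19 + 0.585 + 0.429 + 0.007 = 5.104
Σ x·lx·mx = 12.398; T = 12.398/5.104 = 2.42908…
r ≈ ln(R0)/T = ln(5.104)/2.42908… = 0.67105… → 0.671

0.671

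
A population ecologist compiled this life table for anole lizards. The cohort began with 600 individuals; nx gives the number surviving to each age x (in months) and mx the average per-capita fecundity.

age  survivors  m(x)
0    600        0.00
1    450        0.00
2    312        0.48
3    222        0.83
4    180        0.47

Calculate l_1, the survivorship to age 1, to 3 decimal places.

l_1 = n_1/n_0 = 450/600 = 0.75 → 0.750

0.750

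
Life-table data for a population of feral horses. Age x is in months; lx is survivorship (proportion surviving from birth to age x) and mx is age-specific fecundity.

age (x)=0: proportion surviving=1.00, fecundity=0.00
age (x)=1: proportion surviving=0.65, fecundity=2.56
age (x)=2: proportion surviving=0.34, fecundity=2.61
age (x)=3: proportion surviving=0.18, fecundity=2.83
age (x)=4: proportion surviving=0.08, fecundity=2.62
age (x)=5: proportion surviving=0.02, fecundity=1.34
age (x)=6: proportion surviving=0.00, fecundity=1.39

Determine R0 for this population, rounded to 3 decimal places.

3.297

lx·mx by age: 0, 1.664, 0.8874, 0.5094, 0.2096, 0.0268, 0
R0 = Σ lx·mx = 3.2972 → 3.297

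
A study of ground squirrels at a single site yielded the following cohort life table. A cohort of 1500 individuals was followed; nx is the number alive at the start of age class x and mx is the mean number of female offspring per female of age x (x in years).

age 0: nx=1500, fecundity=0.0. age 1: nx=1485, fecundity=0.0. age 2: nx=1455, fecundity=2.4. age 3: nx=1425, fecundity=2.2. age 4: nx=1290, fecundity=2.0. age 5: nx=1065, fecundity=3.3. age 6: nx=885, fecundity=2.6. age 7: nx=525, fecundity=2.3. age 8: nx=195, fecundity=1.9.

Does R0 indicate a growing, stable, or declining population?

growing

lx = nx/n0 = nx/1500: 1, 0.99, 0.97, 0.95, 0.86, 0.71, 0.59, 0.35, 0.13
R0 = Σ lx·mx = 0 + 0 + 2.328 + 2.09 + 1.72 + 2.343 + 1.534 + 0.805 + 0.247 = 11.067
R0 > 1, so the population is growing.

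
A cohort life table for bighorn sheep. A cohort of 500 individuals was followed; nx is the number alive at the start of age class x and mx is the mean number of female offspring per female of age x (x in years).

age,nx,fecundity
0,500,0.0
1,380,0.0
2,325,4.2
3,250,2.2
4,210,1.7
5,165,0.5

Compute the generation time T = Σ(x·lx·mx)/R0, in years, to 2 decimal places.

2.64

lx = nx/n0 = nx/500: 1, 0.76, 0.65, 0.5, 0.42, 0.33
lx·mx: 0, 0, 2.73, 1.1, 0.714, 0.165 → R0 = 4.709
x·lx·mx: 0, 0, 5.46, 3.3, 2.856, 0.825 → Σ = 12.441
T = 12.441 / 4.709 = 2.641962… → 2.64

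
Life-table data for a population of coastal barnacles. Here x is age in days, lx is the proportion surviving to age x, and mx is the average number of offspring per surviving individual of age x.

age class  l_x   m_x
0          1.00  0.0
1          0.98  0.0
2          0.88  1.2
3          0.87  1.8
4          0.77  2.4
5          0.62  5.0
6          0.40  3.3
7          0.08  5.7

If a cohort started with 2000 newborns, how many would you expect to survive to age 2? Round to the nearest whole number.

Expected survivors = N0 · l_2 = 2000 × 0.88 = 1760 → 1760

1760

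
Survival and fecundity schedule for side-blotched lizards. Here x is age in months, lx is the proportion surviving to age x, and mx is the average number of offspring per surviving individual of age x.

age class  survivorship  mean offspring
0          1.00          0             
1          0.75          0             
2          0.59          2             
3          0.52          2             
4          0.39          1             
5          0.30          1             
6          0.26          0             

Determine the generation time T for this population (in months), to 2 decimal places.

lx·mx: 0, 0, 1.18, 1.04, 0.39, 0.3, 0 → R0 = 2.91
x·lx·mx: 0, 0, 2.36, 3.12, 1.56, 1.5, 0 → Σ = 8.54
T = 8.54 / 2.91 = 2.934708… → 2.93

2.93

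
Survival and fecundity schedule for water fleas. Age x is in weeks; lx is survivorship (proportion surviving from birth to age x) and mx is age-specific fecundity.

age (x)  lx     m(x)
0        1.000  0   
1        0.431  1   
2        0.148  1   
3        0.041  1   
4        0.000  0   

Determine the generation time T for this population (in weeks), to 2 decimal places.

1.37

lx·mx: 0, 0.431, 0.148, 0.041, 0 → R0 = 0.62
x·lx·mx: 0, 0.431, 0.296, 0.123, 0 → Σ = 0.85
T = 0.85 / 0.62 = 1.370968… → 1.37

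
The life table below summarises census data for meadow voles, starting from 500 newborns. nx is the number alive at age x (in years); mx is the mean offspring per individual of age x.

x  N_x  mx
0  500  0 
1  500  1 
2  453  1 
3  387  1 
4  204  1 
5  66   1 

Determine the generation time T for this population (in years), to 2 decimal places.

lx = nx/n0 = nx/500: 1, 1, 0.906, 0.774, 0.408, 0.132
lx·mx: 0, 1, 0.906, 0.774, 0.408, 0.132 → R0 = 3.22
x·lx·mx: 0, 1, 1.812, 2.322, 1.632, 0.66 → Σ = 7.426
T = 7.426 / 3.22 = 2.306211… → 2.31

2.31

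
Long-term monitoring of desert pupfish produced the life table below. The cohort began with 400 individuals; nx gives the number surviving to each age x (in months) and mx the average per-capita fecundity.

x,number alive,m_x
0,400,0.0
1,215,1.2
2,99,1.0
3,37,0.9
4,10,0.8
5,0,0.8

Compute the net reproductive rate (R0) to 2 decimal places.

lx = nx/n0 = nx/400: 1, 0.5375, 0.2475, 0.0925, 0.025, 0
lx·mx by age: 0, 0.645, 0.2475, 0.08325, 0.02, 0
R0 = Σ lx·mx = 0.99575 → 1.00

1.00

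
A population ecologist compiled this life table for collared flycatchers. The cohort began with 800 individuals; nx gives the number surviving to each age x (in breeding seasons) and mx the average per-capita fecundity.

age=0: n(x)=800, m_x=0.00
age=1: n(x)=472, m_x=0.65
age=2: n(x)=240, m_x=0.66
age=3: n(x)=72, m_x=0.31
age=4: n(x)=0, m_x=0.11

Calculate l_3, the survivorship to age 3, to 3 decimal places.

l_3 = n_3/n_0 = 72/800 = 0.09 → 0.090

0.090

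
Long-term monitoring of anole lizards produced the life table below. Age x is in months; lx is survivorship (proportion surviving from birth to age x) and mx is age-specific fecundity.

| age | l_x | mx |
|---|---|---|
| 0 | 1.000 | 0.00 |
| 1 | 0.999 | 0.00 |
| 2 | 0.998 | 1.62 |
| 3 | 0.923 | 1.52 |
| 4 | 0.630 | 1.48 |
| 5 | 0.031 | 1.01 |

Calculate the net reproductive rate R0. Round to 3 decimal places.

3.983

lx·mx by age: 0, 0, 1.61676, 1.40296, 0.9324, 0.03131
R0 = Σ lx·mx = 3.98343 → 3.983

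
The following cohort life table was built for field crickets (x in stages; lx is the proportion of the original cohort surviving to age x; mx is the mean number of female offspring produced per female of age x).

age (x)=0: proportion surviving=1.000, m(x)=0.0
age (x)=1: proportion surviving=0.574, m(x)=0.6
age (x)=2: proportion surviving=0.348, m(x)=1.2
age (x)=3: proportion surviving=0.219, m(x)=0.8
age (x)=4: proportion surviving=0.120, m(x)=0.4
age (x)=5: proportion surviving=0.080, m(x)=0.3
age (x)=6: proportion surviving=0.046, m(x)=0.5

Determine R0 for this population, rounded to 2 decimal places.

1.03

lx·mx by age: 0, 0.3444, 0.4176, 0.1752, 0.048, 0.024, 0.023
R0 = Σ lx·mx = 1.0322 → 1.03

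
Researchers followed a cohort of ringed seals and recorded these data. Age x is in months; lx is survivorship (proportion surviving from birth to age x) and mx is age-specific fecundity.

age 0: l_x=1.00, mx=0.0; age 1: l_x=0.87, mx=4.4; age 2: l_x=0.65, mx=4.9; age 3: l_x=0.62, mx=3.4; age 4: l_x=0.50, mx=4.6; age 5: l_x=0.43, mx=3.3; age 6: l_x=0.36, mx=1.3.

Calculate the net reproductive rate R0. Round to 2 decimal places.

lx·mx by age: 0, 3.828, 3.185, 2.108, 2.3, 1.419, 0.468
R0 = Σ lx·mx = 13.308 → 13.31

13.31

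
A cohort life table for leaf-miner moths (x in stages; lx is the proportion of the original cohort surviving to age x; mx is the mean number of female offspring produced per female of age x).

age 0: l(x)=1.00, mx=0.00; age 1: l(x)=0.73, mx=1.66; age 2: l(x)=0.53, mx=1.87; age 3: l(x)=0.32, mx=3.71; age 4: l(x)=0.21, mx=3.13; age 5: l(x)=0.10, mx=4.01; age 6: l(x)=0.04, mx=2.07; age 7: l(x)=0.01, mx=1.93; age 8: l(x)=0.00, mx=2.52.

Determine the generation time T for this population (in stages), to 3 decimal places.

lx·mx: 0, 1.2118, 0.9911, 1.1872, 0.6573, 0.401, 0.0828, 0.0193, 0 → R0 = 4.5505
x·lx·mx: 0, 1.2118, 1.9822, 3.5616, 2.6292, 2.005, 0.4968, 0.1351, 0 → Σ = 12.0217
T = 12.0217 / 4.5505 = 2.641842… → 2.642

2.642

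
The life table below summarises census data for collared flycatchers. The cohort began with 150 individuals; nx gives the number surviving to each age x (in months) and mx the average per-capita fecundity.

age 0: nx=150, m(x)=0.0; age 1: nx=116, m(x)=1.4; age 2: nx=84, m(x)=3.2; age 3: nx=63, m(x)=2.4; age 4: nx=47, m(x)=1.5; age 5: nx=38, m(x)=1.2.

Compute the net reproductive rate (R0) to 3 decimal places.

4.657

lx = nx/n0 = nx/150: 1, 0.77333…, 0.56, 0.42, 0.31333…, 0.25333…
lx·mx by age: 0, 1.082667…, 1.792, 1.008, 0.47…, 0.304…
R0 = Σ lx·mx = 4.656667… → 4.657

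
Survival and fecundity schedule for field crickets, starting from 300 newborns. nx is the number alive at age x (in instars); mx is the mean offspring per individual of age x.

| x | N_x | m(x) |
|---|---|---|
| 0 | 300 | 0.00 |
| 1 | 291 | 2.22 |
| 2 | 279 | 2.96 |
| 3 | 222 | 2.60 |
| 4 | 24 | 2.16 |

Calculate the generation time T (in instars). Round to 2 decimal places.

2.02

lx = nx/n0 = nx/300: 1, 0.97, 0.93, 0.74, 0.08
lx·mx: 0, 2.1534, 2.7528, 1.924, 0.1728 → R0 = 7.003
x·lx·mx: 0, 2.1534, 5.5056, 5.772, 0.6912 → Σ = 14.1222
T = 14.1222 / 7.003 = 2.016593… → 2.02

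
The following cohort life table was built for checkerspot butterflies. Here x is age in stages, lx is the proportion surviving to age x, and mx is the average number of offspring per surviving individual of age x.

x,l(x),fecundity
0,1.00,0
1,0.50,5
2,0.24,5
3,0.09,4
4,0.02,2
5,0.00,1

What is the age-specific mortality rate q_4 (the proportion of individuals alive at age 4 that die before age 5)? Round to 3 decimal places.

1.000

q_4 = (l_4 − l_5) / l_4 = (0.02 − 0) / 0.02
     = 0.02 / 0.02 = 1 → 1.000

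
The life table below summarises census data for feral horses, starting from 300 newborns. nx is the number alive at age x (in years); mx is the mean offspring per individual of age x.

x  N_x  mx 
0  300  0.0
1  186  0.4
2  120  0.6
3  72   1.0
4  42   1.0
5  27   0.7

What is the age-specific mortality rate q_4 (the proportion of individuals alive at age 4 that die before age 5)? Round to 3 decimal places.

lx = nx/n0 = nx/300: 1, 0.62, 0.4, 0.24, 0.14, 0.09
q_4 = (l_4 − l_5) / l_4 = (0.14 − 0.09) / 0.14
     = 0.05 / 0.14 = 0.357143… → 0.357

0.357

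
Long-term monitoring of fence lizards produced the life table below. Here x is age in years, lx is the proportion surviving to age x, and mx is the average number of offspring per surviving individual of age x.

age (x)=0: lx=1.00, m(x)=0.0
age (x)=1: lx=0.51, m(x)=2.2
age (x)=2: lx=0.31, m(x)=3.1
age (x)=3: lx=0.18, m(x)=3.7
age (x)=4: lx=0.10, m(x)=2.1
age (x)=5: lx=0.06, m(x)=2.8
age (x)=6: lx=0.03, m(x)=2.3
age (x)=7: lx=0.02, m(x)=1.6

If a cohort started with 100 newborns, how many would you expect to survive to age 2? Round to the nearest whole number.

31

Expected survivors = N0 · l_2 = 100 × 0.31 = 31 → 31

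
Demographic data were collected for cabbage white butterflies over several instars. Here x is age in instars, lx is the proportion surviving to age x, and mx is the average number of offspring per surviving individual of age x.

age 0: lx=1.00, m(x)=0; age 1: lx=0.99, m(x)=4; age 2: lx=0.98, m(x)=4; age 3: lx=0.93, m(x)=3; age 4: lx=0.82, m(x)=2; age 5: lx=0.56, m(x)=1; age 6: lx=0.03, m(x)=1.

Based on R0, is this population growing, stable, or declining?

R0 = Σ lx·mx = 0 + 3.96 + 3.92 + 2.79 + 1.64 + 0.56 + 0.03 = 12.9
R0 > 1, so the population is growing.

growing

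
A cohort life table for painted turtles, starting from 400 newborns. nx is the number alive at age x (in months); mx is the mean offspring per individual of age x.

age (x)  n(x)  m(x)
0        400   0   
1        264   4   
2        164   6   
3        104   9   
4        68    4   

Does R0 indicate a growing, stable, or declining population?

growing

lx = nx/n0 = nx/400: 1, 0.66, 0.41, 0.26, 0.17
R0 = Σ lx·mx = 0 + 2.64 + 2.46 + 2.34 + 0.68 = 8.12
R0 > 1, so the population is growing.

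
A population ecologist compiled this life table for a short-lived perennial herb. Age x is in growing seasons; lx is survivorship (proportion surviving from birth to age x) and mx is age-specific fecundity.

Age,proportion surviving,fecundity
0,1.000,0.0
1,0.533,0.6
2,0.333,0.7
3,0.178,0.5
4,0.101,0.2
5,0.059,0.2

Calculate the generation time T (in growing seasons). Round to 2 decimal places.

lx·mx: 0, 0.3198, 0.2331, 0.089, 0.0202, 0.0118 → R0 = 0.6739
x·lx·mx: 0, 0.3198, 0.4662, 0.267, 0.0808, 0.059 → Σ = 1.1928
T = 1.1928 / 0.6739 = 1.769996… → 1.77

1.77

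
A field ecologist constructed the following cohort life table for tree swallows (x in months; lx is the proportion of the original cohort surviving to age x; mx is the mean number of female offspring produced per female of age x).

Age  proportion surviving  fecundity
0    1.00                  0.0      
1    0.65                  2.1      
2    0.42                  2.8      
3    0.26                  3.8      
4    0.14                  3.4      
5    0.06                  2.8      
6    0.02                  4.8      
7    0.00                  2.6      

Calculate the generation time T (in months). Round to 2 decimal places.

2.34

lx·mx: 0, 1.365, 1.176, 0.988, 0.476, 0.168, 0.096, 0 → R0 = 4.269
x·lx·mx: 0, 1.365, 2.352, 2.964, 1.904, 0.84, 0.576, 0 → Σ = 10.001
T = 10.001 / 4.269 = 2.342703… → 2.34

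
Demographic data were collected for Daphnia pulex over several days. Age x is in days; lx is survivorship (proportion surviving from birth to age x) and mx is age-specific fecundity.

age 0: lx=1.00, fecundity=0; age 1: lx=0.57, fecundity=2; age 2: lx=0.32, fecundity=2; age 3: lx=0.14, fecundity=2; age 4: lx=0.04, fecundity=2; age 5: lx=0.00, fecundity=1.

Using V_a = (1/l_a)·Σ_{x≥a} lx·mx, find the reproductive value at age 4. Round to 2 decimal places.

2.00

lx·mx for x ≥ 4: 0.08, 0 → sum = 0.08
V_4 = 0.08 / l_4 = 0.08 / 0.04 = 2 → 2.00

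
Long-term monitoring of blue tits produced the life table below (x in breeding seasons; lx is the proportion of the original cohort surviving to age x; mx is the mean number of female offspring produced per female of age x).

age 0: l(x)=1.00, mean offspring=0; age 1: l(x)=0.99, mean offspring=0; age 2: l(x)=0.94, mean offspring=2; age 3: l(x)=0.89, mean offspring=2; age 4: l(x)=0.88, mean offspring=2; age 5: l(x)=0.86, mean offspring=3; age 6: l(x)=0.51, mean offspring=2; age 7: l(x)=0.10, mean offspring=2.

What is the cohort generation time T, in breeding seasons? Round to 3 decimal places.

lx·mx: 0, 0, 1.88, 1.78, 1.76, 2.58, 1.02, 0.2 → R0 = 9.22
x·lx·mx: 0, 0, 3.76, 5.34, 7.04, 12.9, 6.12, 1.4 → Σ = 36.56
T = 36.56 / 9.22 = 3.965293… → 3.965

3.965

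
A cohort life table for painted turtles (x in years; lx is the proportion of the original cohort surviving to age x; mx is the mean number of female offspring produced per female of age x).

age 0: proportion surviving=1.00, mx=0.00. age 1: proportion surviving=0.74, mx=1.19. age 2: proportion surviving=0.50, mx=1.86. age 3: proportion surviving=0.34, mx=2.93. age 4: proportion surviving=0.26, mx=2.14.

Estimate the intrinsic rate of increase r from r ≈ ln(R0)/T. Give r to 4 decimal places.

R0 = Σ lx·mx = 0 + 0.8806 + 0.93 + 0.9962 + 0.5564 = 3.3632
Σ x·lx·mx = 7.9548; T = 7.9548/3.3632 = 2.36525…
r ≈ ln(R0)/T = ln(3.3632)/2.36525… = 0.512797… → 0.5128

0.5128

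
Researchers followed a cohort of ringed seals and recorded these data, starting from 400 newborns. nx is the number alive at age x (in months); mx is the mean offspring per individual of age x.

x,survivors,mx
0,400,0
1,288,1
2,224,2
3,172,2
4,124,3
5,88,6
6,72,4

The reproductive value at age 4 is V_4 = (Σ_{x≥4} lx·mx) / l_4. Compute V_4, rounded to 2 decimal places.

lx = nx/n0 = nx/400: 1, 0.72, 0.56, 0.43, 0.31, 0.22, 0.18
lx·mx for x ≥ 4: 0.93, 1.32, 0.72 → sum = 2.97
V_4 = 2.97 / l_4 = 2.97 / 0.31 = 9.580645… → 9.58

9.58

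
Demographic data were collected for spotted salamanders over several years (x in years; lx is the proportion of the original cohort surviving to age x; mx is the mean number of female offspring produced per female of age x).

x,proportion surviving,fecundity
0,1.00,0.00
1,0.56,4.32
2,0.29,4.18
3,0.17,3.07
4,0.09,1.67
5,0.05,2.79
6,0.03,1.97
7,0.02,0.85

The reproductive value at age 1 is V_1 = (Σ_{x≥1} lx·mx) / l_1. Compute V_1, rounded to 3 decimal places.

8.070

lx·mx for x ≥ 1: 2.4192, 1.2122, 0.5219, 0.1503, 0.1395, 0.0591, 0.017 → sum = 4.5192
V_1 = 4.5192 / l_1 = 4.5192 / 0.56 = 8.07 → 8.070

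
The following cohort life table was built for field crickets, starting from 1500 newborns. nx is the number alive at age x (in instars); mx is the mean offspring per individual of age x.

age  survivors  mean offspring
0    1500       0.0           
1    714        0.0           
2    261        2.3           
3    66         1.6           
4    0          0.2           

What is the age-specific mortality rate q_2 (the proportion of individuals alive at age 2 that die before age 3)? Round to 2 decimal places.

0.75

lx = nx/n0 = nx/1500: 1, 0.476, 0.174, 0.044, 0
q_2 = (l_2 − l_3) / l_2 = (0.174 − 0.044) / 0.174
     = 0.13 / 0.174 = 0.747126… → 0.75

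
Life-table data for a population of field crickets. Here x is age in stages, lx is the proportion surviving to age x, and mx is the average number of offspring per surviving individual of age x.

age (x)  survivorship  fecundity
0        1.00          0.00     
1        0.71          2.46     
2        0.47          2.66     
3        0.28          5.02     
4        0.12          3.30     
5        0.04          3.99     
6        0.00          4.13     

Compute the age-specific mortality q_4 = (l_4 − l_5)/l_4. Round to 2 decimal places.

q_4 = (l_4 − l_5) / l_4 = (0.12 − 0.04) / 0.12
     = 0.08 / 0.12 = 0.666667… → 0.67

0.67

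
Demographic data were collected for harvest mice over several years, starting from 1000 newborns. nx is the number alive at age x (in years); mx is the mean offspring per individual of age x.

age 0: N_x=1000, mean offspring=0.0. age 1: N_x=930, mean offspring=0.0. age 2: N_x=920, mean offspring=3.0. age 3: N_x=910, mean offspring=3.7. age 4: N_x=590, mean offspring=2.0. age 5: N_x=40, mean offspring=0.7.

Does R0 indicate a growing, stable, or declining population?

lx = nx/n0 = nx/1000: 1, 0.93, 0.92, 0.91, 0.59, 0.04
R0 = Σ lx·mx = 0 + 0 + 2.76 + 3.367 + 1.18 + 0.028 = 7.335
R0 > 1, so the population is growing.

growing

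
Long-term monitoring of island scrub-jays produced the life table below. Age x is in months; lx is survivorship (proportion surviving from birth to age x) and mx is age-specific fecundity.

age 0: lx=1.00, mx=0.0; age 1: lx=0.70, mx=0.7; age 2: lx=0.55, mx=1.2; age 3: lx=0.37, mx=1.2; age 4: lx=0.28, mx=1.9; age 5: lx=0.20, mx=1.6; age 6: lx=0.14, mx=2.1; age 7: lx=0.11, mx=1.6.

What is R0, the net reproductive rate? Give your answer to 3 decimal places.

2.916

lx·mx by age: 0, 0.49, 0.66, 0.444, 0.532, 0.32, 0.294, 0.176
R0 = Σ lx·mx = 2.916 → 2.916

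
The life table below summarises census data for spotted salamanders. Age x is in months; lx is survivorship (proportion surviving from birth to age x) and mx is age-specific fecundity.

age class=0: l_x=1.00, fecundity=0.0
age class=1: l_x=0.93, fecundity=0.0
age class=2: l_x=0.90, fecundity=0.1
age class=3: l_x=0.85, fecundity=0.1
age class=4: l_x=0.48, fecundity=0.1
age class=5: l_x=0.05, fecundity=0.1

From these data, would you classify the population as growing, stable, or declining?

R0 = Σ lx·mx = 0 + 0 + 0.09 + 0.085 + 0.048 + 0.005 = 0.228
R0 < 1, so the population is declining.

declining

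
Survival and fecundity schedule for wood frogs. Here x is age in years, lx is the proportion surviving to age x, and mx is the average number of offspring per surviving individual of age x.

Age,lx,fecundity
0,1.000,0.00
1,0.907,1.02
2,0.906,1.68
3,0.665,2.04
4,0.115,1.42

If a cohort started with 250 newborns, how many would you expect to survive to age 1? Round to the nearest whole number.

227

Expected survivors = N0 · l_1 = 250 × 0.907 = 226.75 → 227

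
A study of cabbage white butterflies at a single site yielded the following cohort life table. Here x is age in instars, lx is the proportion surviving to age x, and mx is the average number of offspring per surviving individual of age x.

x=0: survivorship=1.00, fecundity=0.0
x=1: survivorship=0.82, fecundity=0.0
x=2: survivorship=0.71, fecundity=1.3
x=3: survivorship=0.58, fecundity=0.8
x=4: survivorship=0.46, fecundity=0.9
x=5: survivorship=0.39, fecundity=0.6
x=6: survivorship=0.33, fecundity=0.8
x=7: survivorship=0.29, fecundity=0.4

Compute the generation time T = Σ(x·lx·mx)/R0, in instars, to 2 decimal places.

lx·mx: 0, 0, 0.923, 0.464, 0.414, 0.234, 0.264, 0.116 → R0 = 2.415
x·lx·mx: 0, 0, 1.846, 1.392, 1.656, 1.17, 1.584, 0.812 → Σ = 8.46
T = 8.46 / 2.415 = 3.503106… → 3.50

3.50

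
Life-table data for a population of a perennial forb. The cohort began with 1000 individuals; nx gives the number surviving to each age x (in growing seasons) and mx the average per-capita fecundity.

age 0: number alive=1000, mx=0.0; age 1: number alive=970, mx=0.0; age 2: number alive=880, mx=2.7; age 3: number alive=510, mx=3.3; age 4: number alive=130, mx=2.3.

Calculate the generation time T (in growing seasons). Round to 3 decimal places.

2.523

lx = nx/n0 = nx/1000: 1, 0.97, 0.88, 0.51, 0.13
lx·mx: 0, 0, 2.376, 1.683, 0.299 → R0 = 4.358
x·lx·mx: 0, 0, 4.752, 5.049, 1.196 → Σ = 10.997
T = 10.997 / 4.358 = 2.523405… → 2.523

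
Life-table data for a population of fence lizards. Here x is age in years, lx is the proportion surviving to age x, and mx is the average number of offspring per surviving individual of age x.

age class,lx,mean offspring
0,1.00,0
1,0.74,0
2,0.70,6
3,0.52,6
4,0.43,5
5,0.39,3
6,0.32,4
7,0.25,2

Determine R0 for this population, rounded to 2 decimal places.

lx·mx by age: 0, 0, 4.2, 3.12, 2.15, 1.17, 1.28, 0.5
R0 = Σ lx·mx = 12.42 → 12.42

12.42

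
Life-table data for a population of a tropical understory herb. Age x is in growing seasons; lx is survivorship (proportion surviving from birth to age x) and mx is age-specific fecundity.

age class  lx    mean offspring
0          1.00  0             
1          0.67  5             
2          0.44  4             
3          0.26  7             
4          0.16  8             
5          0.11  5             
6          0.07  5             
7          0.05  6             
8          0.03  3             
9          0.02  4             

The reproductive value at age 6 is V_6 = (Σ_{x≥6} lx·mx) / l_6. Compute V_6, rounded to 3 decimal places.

lx·mx for x ≥ 6: 0.35, 0.3, 0.09, 0.08 → sum = 0.82
V_6 = 0.82 / l_6 = 0.82 / 0.07 = 11.714286… → 11.714

11.714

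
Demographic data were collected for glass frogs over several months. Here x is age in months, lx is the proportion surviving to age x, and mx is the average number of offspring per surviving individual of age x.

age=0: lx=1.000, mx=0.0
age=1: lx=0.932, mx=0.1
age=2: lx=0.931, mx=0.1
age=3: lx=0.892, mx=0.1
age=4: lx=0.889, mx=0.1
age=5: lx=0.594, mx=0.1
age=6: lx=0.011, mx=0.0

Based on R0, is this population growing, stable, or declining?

R0 = Σ lx·mx = 0 + 0.0932 + 0.0931 + 0.0892 + 0.0889 + 0.0594 + 0 = 0.4238
R0 < 1, so the population is declining.

declining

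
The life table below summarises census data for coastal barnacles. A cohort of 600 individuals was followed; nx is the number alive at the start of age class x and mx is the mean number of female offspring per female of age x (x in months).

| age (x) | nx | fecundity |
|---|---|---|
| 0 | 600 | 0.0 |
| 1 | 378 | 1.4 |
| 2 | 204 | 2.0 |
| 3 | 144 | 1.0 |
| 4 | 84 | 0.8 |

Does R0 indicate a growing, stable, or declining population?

lx = nx/n0 = nx/600: 1, 0.63, 0.34, 0.24, 0.14
R0 = Σ lx·mx = 0 + 0.882 + 0.68 + 0.24 + 0.112 = 1.914
R0 > 1, so the population is growing.

growing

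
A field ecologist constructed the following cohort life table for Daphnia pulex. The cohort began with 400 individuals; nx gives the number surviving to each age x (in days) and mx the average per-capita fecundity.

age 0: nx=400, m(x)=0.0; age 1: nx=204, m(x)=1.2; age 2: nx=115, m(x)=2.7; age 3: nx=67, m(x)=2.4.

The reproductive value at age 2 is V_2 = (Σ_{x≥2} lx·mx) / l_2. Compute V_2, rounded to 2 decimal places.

lx = nx/n0 = nx/400: 1, 0.51, 0.2875, 0.1675
lx·mx for x ≥ 2: 0.77625, 0.402 → sum = 1.17825
V_2 = 1.17825 / l_2 = 1.17825 / 0.2875 = 4.098261… → 4.10

4.10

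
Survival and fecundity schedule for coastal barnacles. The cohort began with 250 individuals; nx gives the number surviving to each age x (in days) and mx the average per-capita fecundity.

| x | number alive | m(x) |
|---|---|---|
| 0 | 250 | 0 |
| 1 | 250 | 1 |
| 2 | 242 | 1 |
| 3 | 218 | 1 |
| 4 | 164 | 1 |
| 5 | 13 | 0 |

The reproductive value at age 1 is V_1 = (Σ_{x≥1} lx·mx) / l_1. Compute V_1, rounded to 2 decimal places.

lx = nx/n0 = nx/250: 1, 1, 0.968, 0.872, 0.656, 0.052
lx·mx for x ≥ 1: 1, 0.968, 0.872, 0.656, 0 → sum = 3.496
V_1 = 3.496 / l_1 = 3.496 / 1 = 3.496 → 3.50

3.50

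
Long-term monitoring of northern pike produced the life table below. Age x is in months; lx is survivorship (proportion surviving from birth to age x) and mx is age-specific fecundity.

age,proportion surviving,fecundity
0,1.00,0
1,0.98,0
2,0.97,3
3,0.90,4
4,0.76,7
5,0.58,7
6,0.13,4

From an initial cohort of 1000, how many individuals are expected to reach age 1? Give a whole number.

980

Expected survivors = N0 · l_1 = 1000 × 0.98 = 980 → 980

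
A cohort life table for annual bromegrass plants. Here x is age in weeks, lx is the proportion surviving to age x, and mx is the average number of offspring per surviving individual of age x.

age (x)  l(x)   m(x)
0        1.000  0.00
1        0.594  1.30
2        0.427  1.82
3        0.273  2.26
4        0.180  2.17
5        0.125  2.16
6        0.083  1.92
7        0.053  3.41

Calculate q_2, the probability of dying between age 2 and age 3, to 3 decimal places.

0.361

q_2 = (l_2 − l_3) / l_2 = (0.427 − 0.273) / 0.427
     = 0.154 / 0.427 = 0.360656… → 0.361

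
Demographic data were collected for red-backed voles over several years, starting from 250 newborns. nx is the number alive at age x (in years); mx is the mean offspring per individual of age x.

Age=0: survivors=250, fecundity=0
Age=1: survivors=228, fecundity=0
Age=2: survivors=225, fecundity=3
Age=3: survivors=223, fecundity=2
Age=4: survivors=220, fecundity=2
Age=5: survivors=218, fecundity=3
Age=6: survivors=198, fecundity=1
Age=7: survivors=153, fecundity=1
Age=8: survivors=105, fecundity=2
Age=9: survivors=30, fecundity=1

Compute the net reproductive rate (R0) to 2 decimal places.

lx = nx/n0 = nx/250: 1, 0.912, 0.9, 0.892, 0.88, 0.872, 0.792, 0.612, 0.42, 0.12
lx·mx by age: 0, 0, 2.7, 1.784, 1.76, 2.616, 0.792, 0.612, 0.84, 0.12
R0 = Σ lx·mx = 11.224 → 11.22

11.22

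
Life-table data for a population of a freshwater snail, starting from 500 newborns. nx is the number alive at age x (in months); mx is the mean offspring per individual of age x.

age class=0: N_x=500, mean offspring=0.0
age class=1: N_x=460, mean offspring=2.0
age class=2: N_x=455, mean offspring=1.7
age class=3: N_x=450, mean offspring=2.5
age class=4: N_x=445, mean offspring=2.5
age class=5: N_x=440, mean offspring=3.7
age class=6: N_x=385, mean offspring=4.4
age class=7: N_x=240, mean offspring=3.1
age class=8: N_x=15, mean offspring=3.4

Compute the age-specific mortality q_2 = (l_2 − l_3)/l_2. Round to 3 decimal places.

0.011

lx = nx/n0 = nx/500: 1, 0.92, 0.91, 0.9, 0.89, 0.88, 0.77, 0.48, 0.03
q_2 = (l_2 − l_3) / l_2 = (0.91 − 0.9) / 0.91
     = 0.01 / 0.91 = 0.010989… → 0.011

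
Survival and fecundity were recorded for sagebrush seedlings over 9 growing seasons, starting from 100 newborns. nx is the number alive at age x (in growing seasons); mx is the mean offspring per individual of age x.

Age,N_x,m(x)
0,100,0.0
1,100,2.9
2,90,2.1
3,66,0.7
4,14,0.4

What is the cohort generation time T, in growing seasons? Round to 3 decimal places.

lx = nx/n0 = nx/100: 1, 1, 0.9, 0.66, 0.14
lx·mx: 0, 2.9, 1.89, 0.462, 0.056 → R0 = 5.308
x·lx·mx: 0, 2.9, 3.78, 1.386, 0.224 → Σ = 8.29
T = 8.29 / 5.308 = 1.561794… → 1.562

1.562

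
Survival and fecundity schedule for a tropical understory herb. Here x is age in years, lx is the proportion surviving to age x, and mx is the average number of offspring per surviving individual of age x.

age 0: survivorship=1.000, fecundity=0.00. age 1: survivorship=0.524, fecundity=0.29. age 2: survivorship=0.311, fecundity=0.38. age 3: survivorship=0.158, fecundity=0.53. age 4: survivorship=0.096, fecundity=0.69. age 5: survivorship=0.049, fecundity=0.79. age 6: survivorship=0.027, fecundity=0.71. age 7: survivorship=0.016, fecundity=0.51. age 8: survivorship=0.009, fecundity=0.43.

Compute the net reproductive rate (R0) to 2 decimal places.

0.49

lx·mx by age: 0, 0.15196, 0.11818, 0.08374, 0.06624, 0.03871, 0.01917, 0.00816, 0.00387
R0 = Σ lx·mx = 0.49003 → 0.49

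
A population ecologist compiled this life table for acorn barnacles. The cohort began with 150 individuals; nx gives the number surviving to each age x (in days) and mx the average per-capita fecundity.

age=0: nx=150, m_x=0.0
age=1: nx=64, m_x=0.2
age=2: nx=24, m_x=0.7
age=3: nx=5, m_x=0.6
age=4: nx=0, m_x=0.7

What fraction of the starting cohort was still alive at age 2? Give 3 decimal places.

0.160

l_2 = n_2/n_0 = 24/150 = 0.16 → 0.160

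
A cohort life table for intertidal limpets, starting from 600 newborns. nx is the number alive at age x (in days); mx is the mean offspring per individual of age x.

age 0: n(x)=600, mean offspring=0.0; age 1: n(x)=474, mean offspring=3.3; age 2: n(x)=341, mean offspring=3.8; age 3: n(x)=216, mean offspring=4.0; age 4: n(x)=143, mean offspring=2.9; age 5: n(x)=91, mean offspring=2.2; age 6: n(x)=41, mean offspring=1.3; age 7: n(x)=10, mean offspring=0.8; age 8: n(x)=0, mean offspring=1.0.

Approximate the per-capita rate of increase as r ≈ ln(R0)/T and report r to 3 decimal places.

0.896

lx = nx/n0 = nx/600: 1, 0.79, 0.56833…, 0.36, 0.23833…, 0.15167…, 0.06833…, 0.01667…, 0
R0 = Σ lx·mx = 0 + 2.607 + 2.15967… + 1.44 + 0.69117… + 0.33367… + 0.08883… + 0.01333… + 0 = 7.333667…
Σ x·lx·mx = 16.305667…; T = 16.305667…/7.333667… = 2.2234…
r ≈ ln(R0)/T = ln(7.333667…)/2.2234… = 0.89614… → 0.896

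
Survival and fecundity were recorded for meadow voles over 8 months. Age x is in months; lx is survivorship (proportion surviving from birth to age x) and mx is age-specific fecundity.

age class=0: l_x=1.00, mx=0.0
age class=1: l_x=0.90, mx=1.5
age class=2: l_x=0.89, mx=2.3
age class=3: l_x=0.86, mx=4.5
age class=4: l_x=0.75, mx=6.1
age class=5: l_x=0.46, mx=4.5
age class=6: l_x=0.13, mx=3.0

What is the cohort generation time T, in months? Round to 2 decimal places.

lx·mx: 0, 1.35, 2.047, 3.87, 4.575, 2.07, 0.39 → R0 = 14.302
x·lx·mx: 0, 1.35, 4.094, 11.61, 18.3, 10.35, 2.34 → Σ = 48.044
T = 48.044 / 14.302 = 3.35925… → 3.36

3.36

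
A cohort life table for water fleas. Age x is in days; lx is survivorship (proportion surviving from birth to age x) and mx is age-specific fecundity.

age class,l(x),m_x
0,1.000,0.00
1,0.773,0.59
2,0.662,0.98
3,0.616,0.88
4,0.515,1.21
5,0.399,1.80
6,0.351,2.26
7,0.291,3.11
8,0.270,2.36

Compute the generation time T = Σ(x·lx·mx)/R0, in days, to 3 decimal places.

lx·mx: 0, 0.45607, 0.64876, 0.54208, 0.62315, 0.7182, 0.79326, 0.90501, 0.6372 → R0 = 5.32373
x·lx·mx: 0, 0.45607, 1.29752, 1.62624, 2.4926, 3.591, 4.75956, 6.33507, 5.0976 → Σ = 25.65566
T = 25.65566 / 5.32373 = 4.819114… → 4.819

4.819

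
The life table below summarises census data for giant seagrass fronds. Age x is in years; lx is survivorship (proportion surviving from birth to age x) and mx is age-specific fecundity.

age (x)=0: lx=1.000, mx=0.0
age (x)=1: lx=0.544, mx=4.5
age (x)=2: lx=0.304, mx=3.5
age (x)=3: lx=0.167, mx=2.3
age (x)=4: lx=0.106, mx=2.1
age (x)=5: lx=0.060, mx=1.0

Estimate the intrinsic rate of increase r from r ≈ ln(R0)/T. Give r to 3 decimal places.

0.864

R0 = Σ lx·mx = 0 + 2.448 + 1.064 + 0.3841 + 0.2226 + 0.06 = 4.1787
Σ x·lx·mx = 6.9187; T = 6.9187/4.1787 = 1.65571…
r ≈ ln(R0)/T = ln(4.1787)/1.65571… = 0.86368… → 0.864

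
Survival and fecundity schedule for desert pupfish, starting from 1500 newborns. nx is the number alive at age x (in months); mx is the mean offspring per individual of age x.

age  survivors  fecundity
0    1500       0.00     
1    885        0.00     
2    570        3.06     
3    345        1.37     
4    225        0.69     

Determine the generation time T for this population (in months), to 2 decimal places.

lx = nx/n0 = nx/1500: 1, 0.59, 0.38, 0.23, 0.15
lx·mx: 0, 0, 1.1628, 0.3151, 0.1035 → R0 = 1.5814
x·lx·mx: 0, 0, 2.3256, 0.9453, 0.414 → Σ = 3.6849
T = 3.6849 / 1.5814 = 2.33015… → 2.33

2.33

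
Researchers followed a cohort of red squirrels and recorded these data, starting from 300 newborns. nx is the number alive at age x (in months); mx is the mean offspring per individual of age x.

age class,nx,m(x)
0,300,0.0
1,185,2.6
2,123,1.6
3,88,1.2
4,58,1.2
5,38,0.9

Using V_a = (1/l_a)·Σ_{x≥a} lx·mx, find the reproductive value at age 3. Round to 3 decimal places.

2.380

lx = nx/n0 = nx/300: 1, 0.61667…, 0.41, 0.29333…, 0.19333…, 0.12667…
lx·mx for x ≥ 3: 0.352…, 0.232…, 0.114… → sum = 0.698…
V_3 = 0.698… / l_3 = 0.698… / 0.293333… = 2.379545… → 2.380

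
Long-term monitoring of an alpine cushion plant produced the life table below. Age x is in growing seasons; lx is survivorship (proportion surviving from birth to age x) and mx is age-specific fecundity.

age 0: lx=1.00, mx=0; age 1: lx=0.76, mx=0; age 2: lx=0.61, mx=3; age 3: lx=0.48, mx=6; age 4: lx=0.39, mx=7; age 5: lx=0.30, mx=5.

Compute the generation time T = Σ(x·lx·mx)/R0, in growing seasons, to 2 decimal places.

3.44

lx·mx: 0, 0, 1.83, 2.88, 2.73, 1.5 → R0 = 8.94
x·lx·mx: 0, 0, 3.66, 8.64, 10.92, 7.5 → Σ = 30.72
T = 30.72 / 8.94 = 3.436242… → 3.44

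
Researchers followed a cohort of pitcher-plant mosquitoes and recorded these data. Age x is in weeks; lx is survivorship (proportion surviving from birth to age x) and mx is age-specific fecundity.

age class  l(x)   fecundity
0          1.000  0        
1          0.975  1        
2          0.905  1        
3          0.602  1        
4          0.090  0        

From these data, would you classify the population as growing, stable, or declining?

R0 = Σ lx·mx = 0 + 0.975 + 0.905 + 0.602 + 0 = 2.482
R0 > 1, so the population is growing.

growing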